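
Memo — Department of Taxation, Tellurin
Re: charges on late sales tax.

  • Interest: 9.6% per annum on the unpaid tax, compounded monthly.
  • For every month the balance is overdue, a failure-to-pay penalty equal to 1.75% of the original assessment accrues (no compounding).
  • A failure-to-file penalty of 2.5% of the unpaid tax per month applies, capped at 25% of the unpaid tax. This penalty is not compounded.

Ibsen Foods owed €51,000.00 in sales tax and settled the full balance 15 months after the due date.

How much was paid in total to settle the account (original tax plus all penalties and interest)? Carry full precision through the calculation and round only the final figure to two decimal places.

Failure-to-file: 15 × 2.5% × €51,000.00 = €19,125.00, capped at 25% × €51,000.00 = €12,750.00
Failure-to-pay penalty: 15 × 1.75% × €51,000.00 = €13,387.50
Interest (9.6%/yr ÷ 12 = 0.8%/month): €51,000.00 × ((1 + 0.008)^15 − 1) = €6,474.8912…
Total = €51,000.00 + €26,137.5000 + €6,474.8912… = €83,612.39

€83,612.39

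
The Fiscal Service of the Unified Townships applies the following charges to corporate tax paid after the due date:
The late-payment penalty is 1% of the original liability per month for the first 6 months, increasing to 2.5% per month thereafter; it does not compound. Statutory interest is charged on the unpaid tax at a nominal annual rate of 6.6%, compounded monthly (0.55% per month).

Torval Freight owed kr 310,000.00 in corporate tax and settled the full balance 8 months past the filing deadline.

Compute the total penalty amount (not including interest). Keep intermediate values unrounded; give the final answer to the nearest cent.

Penalty, months 1–6: 6 × 1% × kr 310,000.00 = kr 18,600.00
Penalty, months 7–8: 2 × 2.5% × kr 310,000.00 = kr 15,500.00
Total penalty = kr 18,600.00 + kr 15,500.00 = kr 34,100.00

kr 34,100.00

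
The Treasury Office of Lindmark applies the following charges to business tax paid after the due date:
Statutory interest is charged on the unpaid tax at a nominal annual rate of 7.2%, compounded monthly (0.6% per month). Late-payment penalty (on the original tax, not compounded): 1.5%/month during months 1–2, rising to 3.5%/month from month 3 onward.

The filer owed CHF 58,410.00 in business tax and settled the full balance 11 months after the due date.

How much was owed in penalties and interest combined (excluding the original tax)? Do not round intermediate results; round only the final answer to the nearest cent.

CHF 24,124.27

Penalty, months 1–2: 2 × 1.5% × CHF 58,410.00 = CHF 1,752.30
Penalty, months 3–11: 9 × 3.5% × CHF 58,410.00 = CHF 18,399.15
Interest: CHF 58,410.00 × ((1 + 0.006)^11 − 1) = CHF 58,410.00 × 0.0680161… = CHF 3,972.8187…
Penalties + interest = CHF 20,151.4500 + CHF 3,972.8187… = CHF 24,124.27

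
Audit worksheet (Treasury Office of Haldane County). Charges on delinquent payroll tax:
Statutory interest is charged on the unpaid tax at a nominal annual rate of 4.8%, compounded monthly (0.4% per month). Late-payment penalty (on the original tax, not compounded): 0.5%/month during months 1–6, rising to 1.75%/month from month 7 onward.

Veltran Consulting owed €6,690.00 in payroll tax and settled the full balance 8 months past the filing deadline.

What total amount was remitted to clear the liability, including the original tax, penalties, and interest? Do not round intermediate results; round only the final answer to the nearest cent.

Penalty, months 1–6: 6 × 0.5% × €6,690.00 = €200.70
Penalty, months 7–8: 2 × 1.75% × €6,690.00 = €234.15
Interest: €6,690.00 × ((1 + 0.004)^8 − 1) = €6,690.00 × 0.0324516… = €217.1012…
Total = €6,690.00 + €434.8500 + €217.1012… = €7,341.95

€7,341.95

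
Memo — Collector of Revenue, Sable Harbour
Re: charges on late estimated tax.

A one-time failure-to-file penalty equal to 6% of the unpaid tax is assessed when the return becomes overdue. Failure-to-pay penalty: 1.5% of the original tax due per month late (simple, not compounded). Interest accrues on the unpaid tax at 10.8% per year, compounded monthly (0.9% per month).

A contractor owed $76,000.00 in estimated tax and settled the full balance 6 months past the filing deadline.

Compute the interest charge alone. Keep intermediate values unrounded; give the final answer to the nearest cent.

Interest: $76,000.00 × ((1 + 0.009)^6 − 1) = $76,000.00 × 0.0552297… = $4,197.4556…

$4,197.46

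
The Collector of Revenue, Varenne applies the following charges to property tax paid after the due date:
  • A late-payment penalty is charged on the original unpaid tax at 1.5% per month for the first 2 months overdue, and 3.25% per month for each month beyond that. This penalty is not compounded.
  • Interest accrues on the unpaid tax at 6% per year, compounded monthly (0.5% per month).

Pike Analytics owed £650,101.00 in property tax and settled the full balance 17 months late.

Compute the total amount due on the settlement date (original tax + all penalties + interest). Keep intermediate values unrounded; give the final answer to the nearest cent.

Penalty, months 1–2: 2 × 1.5% × £650,101.00 = £19,503.03
Penalty, months 3–17: 15 × 3.25% × £650,101.00 = £316,924.24…
Interest: £650,101.00 × ((1 + 0.005)^17 − 1) = £650,101.00 × 0.0884865… = £57,525.1667…
Total = £650,101.00 + £336,427.2675 + £57,525.1667… = £1,044,053.43

£1,044,053.43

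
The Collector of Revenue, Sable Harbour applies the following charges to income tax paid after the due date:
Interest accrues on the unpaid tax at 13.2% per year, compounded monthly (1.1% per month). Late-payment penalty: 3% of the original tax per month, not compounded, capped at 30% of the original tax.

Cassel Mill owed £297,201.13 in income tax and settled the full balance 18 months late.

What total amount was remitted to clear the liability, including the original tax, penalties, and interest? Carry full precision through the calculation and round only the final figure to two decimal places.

£451,045.90

Penalty (uncapped): 18 × 3% × £297,201.13 = £160,488.61…; cap = 30% × £297,201.13 = £89,160.34… → penalty = £89,160.34…
Interest: £297,201.13 × ((1 + 0.011)^18 − 1) = £297,201.13 × 0.2176453… = £64,684.4323…
Total = £297,201.13 + £89,160.3390 + £64,684.4323… = £451,045.90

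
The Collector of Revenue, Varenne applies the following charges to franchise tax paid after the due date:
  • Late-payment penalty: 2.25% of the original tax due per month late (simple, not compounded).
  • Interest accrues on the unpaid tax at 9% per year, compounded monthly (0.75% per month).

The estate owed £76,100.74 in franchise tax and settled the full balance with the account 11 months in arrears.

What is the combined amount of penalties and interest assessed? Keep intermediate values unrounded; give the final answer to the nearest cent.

Late-payment penalty: 11 × 2.25% × £76,100.74 = £18,834.93…
Interest: £76,100.74 × ((1 + 0.0075)^11 − 1) = £76,100.74 × 0.0856644… = £6,519.1253…
Penalties + interest = £18,834.9332… + £6,519.1253… = £25,354.06

£25,354.06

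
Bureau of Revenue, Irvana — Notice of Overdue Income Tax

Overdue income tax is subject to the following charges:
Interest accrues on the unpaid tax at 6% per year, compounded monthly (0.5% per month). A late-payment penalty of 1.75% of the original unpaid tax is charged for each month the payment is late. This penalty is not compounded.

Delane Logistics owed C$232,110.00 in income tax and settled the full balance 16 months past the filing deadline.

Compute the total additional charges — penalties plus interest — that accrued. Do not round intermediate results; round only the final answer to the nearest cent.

Late-payment penalty: 16 × 1.75% × C$232,110.00 = C$64,990.80
Interest: C$232,110.00 × ((1 + 0.005)^16 − 1) = C$232,110.00 × 0.0830712… = C$19,281.6449…
Penalties + interest = C$64,990.8000 + C$19,281.6449… = C$84,272.44

C$84,272.44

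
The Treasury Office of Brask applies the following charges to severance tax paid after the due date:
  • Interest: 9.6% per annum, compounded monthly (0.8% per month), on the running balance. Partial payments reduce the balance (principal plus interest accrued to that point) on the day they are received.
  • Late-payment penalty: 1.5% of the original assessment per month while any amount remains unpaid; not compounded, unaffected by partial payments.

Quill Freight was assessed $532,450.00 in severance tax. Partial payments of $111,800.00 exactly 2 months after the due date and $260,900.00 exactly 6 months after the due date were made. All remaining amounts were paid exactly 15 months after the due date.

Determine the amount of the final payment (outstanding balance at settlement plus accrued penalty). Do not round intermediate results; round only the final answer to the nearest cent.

$315,551.10

Balance at month 2: $532,450.0000 × (1 + 0.008)^2 = $541,003.2768
After $111,800.00 payment: $541,003.2768 − $111,800.00 = $429,203.2768
Balance at month 6: $429,203.2768 × (1 + 0.008)^4 = $443,103.4765…
After $260,900.00 payment: $443,103.4765… − $260,900.00 = $182,203.4765…
Balance at month 15: $182,203.4765… × (1 + 0.008)^9 = $195,749.8546…
Penalty: 15 × 1.5% × $532,450.00 = $119,801.25
Final settlement = outstanding balance + penalty = $195,749.8546… + $119,801.25 = $315,551.10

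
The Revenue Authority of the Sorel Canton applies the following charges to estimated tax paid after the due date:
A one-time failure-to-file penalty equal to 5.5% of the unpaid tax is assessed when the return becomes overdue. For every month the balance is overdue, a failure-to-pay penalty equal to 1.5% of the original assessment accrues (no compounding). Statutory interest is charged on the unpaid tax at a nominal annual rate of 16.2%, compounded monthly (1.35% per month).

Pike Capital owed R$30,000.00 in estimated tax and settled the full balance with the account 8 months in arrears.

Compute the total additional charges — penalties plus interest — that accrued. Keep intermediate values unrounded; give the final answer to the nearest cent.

Failure-to-file penalty: 5.5% × R$30,000.00 = R$1,650.00
Failure-to-pay penalty = 1.5% × R$30,000.00 × 8 mo = R$3,600.00
Interest: R$30,000.00 × ((1 + 0.0135)^8 − 1) = R$30,000.00 × 0.1132431… = R$3,397.2939…
Penalties + interest = R$5,250.0000 + R$3,397.2939… = R$8,647.29

R$8,647.29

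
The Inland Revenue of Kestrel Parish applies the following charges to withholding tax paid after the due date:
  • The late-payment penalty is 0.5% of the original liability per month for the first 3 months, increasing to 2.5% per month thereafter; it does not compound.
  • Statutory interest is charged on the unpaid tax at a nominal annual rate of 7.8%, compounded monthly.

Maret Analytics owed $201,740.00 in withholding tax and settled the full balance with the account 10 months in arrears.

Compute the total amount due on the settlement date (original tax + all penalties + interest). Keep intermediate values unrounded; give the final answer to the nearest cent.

Penalty, months 1–3: 3 × 0.5% × $201,740.00 = $3,026.10
Penalty, months 4–10: 7 × 2.5% × $201,740.00 = $35,304.50
Interest (7.8%/yr ÷ 12 = 0.65%/month): $201,740.00 × ((1 + 0.0065)^10 − 1) = $13,503.3827…
Total = $201,740.00 + $38,330.6000 + $13,503.3827… = $253,573.98

$253,573.98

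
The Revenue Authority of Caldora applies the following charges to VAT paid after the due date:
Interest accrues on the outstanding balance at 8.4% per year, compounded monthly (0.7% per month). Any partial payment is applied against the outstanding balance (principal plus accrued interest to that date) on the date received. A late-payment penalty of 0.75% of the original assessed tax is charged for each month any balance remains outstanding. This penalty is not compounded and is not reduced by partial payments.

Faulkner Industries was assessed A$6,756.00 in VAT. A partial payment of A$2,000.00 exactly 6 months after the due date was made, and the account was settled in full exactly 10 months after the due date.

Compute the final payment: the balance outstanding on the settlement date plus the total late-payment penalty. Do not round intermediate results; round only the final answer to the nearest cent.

A$5,694.21

Balance at month 6: A$6,756.0000 × (1 + 0.007)^6 = A$7,044.7643…
After A$2,000.00 payment: A$7,044.7643… − A$2,000.00 = A$5,044.7643…
Balance at month 10: A$5,044.7643… × (1 + 0.007)^4 = A$5,187.5077…
Penalty: 10 × 0.75% × A$6,756.00 = A$506.70
Final settlement = outstanding balance + penalty = A$5,187.5077… + A$506.70 = A$5,694.21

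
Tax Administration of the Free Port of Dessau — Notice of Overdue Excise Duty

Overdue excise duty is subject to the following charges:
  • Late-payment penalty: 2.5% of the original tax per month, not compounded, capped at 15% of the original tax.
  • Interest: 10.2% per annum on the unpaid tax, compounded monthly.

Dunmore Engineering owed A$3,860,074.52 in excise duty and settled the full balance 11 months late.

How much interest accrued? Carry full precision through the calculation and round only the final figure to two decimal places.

A$376,653.81

Interest (10.2%/yr ÷ 12 = 0.85%/month): A$3,860,074.52 × ((1 + 0.0085)^11 − 1) = A$376,653.8118…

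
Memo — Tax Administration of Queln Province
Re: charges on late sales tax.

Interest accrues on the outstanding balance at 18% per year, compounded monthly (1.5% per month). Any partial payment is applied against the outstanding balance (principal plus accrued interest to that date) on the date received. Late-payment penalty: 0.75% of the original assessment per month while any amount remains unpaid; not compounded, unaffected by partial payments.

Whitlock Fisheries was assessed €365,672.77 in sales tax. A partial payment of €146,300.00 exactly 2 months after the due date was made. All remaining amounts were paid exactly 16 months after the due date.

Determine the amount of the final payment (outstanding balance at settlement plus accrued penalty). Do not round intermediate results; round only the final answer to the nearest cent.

€327,708.33

Balance at month 2: €365,672.7700 × (1 + 0.015)^2 = €376,725.2295…
After €146,300.00 payment: €376,725.2295… − €146,300.00 = €230,425.2295…
Balance at month 16: €230,425.2295… × (1 + 0.015)^14 = €283,827.5969…
Penalty: 16 × 0.75% × €365,672.77 = €43,880.73…
Final settlement = outstanding balance + penalty = €283,827.5969… + €43,880.73… = €327,708.33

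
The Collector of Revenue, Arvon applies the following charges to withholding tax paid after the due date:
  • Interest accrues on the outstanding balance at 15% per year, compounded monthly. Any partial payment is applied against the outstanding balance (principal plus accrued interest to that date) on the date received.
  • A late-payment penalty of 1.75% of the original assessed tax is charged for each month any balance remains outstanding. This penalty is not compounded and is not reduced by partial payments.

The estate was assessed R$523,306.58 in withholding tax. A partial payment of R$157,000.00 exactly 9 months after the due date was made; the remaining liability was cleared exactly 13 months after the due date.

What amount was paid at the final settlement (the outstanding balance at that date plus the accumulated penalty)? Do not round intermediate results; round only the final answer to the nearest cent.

R$569,077.19

Monthly rate = 15% ÷ 12 = 1.25%
Balance at month 9: R$523,306.5800 × (1 + 0.0125)^9 = R$585,209.6548…
After R$157,000.00 payment: R$585,209.6548… − R$157,000.00 = R$428,209.6548…
Balance at month 13: R$428,209.6548… × (1 + 0.0125)^4 = R$450,024.9400…
Penalty: 13 × 1.75% × R$523,306.58 = R$119,052.25…
Final settlement = outstanding balance + penalty = R$450,024.9400… + R$119,052.25… = R$569,077.19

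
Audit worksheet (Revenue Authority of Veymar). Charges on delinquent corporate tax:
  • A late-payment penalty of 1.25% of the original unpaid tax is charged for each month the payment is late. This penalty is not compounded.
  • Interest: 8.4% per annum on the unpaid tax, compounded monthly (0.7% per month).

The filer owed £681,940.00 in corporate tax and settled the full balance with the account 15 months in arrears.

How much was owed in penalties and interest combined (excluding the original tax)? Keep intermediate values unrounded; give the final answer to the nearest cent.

Late-payment penalty = 1.25% × £681,940.00 × 15 mo = £127,863.75
Interest: £681,940.00 × ((1 + 0.007)^15 − 1) = £681,940.00 × 0.1103044… = £75,220.9781…
Penalties + interest = £127,863.7500 + £75,220.9781… = £203,084.73

£203,084.73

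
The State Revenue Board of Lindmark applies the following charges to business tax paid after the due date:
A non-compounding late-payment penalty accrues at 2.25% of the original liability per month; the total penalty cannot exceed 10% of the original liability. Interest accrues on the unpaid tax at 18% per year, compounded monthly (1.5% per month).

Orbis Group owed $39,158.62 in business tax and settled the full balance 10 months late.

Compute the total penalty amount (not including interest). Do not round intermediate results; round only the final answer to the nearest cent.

$3,915.86

Penalty (uncapped): 10 × 2.25% × $39,158.62 = $8,810.69…; cap = 10% × $39,158.62 = $3,915.86… → penalty = $3,915.86…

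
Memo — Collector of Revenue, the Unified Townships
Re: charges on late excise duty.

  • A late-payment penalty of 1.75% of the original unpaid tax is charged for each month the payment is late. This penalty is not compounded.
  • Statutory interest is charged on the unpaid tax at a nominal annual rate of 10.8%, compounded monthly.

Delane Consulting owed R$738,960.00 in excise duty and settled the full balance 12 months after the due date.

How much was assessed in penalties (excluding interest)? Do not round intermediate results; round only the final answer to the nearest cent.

Late-payment penalty: 12 × 1.75% × R$738,960.00 = R$155,181.60

R$155,181.60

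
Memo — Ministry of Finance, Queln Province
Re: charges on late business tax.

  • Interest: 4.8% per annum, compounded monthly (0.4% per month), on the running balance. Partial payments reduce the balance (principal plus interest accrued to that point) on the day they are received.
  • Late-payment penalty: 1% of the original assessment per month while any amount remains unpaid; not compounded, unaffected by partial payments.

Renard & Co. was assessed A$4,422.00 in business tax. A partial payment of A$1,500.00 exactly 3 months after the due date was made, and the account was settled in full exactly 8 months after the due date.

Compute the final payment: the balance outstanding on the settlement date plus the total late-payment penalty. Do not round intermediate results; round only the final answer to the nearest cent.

Balance at month 3: A$4,422.0000 × (1 + 0.004)^3 = A$4,475.2765…
After A$1,500.00 payment: A$4,475.2765… − A$1,500.00 = A$2,975.2765…
Balance at month 8: A$2,975.2765… × (1 + 0.004)^5 = A$3,035.2600…
Penalty: 8 × 1% × A$4,422.00 = A$353.76
Final settlement = outstanding balance + penalty = A$3,035.2600… + A$353.76 = A$3,389.02

A$3,389.02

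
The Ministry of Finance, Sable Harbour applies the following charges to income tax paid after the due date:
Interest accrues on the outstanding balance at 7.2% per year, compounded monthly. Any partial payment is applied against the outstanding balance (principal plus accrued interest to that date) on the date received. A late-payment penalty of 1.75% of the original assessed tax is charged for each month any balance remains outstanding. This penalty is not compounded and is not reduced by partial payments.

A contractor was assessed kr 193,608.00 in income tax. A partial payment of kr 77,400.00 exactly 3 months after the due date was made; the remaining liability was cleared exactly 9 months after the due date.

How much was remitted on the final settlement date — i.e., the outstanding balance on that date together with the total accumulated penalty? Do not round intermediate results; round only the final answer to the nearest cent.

kr 154,582.02

Monthly rate = 7.2% ÷ 12 = 0.6%
Balance at month 3: kr 193,608.0000 × (1 + 0.006)^3 = kr 197,113.8955…
After kr 77,400.00 payment: kr 197,113.8955… − kr 77,400.00 = kr 119,713.8955…
Balance at month 9: kr 119,713.8955… × (1 + 0.006)^6 = kr 124,088.7607…
Penalty: 9 × 1.75% × kr 193,608.00 = kr 30,493.26
Final settlement = outstanding balance + penalty = kr 124,088.7607… + kr 30,493.26 = kr 154,582.02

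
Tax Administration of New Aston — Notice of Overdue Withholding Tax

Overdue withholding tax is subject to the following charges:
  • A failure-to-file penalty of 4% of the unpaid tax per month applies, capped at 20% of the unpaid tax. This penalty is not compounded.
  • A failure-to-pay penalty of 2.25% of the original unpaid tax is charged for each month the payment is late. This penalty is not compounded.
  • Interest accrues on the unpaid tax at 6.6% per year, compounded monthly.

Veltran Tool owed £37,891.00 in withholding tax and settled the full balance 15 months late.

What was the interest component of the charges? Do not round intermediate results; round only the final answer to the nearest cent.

£3,249.28

Interest (6.6%/yr ÷ 12 = 0.55%/month): £37,891.00 × ((1 + 0.0055)^15 − 1) = £3,249.2751…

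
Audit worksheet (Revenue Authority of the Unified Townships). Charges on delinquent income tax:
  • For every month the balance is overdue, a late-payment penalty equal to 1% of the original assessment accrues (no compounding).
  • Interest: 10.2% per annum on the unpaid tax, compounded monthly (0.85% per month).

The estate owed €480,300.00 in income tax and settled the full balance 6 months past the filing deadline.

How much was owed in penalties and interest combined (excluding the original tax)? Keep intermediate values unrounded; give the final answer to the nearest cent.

Late-payment penalty: 6 × 1% × €480,300.00 = €28,818.00
Interest: €480,300.00 × ((1 + 0.0085)^6 − 1) = €480,300.00 × 0.0520961… = €25,021.7621…
Penalties + interest = €28,818.0000 + €25,021.7621… = €53,839.76

€53,839.76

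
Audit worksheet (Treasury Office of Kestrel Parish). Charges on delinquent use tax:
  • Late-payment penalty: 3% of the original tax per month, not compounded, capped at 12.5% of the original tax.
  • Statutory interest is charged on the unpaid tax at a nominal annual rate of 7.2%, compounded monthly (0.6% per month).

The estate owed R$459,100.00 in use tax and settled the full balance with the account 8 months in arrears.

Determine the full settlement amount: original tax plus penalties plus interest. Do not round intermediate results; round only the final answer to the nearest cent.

Penalty (uncapped): 8 × 3% × R$459,100.00 = R$110,184.00; cap = 12.5% × R$459,100.00 = R$57,387.50 → penalty = R$57,387.50
Interest: R$459,100.00 × ((1 + 0.006)^8 − 1) = R$459,100.00 × 0.0490202… = R$22,505.1679…
Total = R$459,100.00 + R$57,387.5000 + R$22,505.1679… = R$538,992.67

R$538,992.67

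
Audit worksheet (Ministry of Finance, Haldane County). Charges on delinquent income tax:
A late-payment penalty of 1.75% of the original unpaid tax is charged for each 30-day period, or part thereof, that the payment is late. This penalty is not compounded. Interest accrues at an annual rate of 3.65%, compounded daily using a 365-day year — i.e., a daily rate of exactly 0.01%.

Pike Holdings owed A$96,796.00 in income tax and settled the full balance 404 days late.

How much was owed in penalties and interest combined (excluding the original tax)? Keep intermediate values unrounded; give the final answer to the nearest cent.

Penalty periods: ⌈404/30⌉ = 14; penalty = 14 × 1.75% × A$96,796.00 = A$23,715.02
Interest: A$96,796.00 × ((1 + 0.0001)^404 − 1) = A$96,796.00 × 0.04122508… = A$3,990.4227…
Penalties + interest = A$23,715.0200 + A$3,990.4227… = A$27,705.44

A$27,705.44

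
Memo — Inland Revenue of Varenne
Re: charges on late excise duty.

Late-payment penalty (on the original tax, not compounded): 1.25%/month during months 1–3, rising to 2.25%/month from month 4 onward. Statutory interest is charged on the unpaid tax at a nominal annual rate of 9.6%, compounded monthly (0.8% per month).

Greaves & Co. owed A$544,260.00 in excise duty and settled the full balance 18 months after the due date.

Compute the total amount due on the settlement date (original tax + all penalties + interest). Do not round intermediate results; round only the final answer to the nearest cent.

Penalty, months 1–3: 3 × 1.25% × A$544,260.00 = A$20,409.75
Penalty, months 4–18: 15 × 2.25% × A$544,260.00 = A$183,687.75
Interest: A$544,260.00 × ((1 + 0.008)^18 − 1) = A$544,260.00 × 0.1542226… = A$83,937.1985…
Total = A$544,260.00 + A$204,097.5000 + A$83,937.1985… = A$832,294.70

A$832,294.70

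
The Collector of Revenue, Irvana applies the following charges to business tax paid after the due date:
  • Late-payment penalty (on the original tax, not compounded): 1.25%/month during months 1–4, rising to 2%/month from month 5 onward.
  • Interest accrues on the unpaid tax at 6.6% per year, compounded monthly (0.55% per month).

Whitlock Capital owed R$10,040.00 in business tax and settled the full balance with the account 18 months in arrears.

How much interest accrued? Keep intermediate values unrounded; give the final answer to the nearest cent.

R$1,041.82

Interest: R$10,040.00 × ((1 + 0.0055)^18 − 1) = R$10,040.00 × 0.1037669… = R$1,041.8192…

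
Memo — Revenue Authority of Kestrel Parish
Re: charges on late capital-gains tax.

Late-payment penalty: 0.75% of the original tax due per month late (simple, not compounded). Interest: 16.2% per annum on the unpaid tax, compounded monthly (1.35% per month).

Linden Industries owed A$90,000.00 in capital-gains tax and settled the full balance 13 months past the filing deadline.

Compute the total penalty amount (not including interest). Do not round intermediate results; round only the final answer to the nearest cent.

Late-payment penalty: 13 × 0.75% × A$90,000.00 = A$8,775.00

A$8,775.00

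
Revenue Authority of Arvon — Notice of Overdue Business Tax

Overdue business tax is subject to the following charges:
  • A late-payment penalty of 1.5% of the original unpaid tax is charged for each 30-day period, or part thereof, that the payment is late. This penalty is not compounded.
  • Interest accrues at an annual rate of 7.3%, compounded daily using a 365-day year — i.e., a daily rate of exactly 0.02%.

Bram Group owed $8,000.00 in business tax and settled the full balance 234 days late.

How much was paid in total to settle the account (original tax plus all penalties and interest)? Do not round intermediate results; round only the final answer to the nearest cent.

Penalty periods: ⌈234/30⌉ = 8; penalty = 8 × 1.5% × $8,000.00 = $960.00
Interest: $8,000.00 × ((1 + 0.0002)^234 − 1) = $8,000.00 × 0.04790750… = $383.2600…
Total = $8,000.00 + $960.0000 + $383.2600… = $9,343.26

$9,343.26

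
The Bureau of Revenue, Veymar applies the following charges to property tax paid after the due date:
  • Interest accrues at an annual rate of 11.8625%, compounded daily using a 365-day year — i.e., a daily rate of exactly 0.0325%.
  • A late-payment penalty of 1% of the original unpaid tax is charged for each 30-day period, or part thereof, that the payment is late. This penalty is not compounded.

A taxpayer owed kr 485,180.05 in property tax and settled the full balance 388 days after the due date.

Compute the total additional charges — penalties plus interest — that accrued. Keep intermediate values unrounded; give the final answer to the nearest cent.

Penalty periods: ⌈388/30⌉ = 13; penalty = 13 × 1% × kr 485,180.05 = kr 63,073.41…
Interest: kr 485,180.05 × ((1 + 0.000325)^388 − 1) = kr 485,180.05 × 0.13437236… = kr 65,194.7894…
Penalties + interest = kr 63,073.4065 + kr 65,194.7894… = kr 128,268.20

kr 128,268.20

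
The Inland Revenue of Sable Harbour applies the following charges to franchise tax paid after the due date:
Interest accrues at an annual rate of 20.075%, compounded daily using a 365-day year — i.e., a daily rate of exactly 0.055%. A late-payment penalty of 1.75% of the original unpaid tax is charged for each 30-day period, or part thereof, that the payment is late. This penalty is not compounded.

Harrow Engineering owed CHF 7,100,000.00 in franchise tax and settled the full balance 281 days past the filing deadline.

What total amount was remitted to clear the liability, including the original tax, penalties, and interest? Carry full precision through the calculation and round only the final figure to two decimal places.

Penalty periods: ⌈281/30⌉ = 10; penalty = 10 × 1.75% × CHF 7,100,000.00 = CHF 1,242,500.00
Interest: CHF 7,100,000.00 × ((1 + 0.00055)^281 − 1) = CHF 7,100,000.00 × 0.16708305… = CHF 1,186,289.6399…
Total = CHF 7,100,000.00 + CHF 1,242,500.0000 + CHF 1,186,289.6399… = CHF 9,528,789.64

CHF 9,528,789.64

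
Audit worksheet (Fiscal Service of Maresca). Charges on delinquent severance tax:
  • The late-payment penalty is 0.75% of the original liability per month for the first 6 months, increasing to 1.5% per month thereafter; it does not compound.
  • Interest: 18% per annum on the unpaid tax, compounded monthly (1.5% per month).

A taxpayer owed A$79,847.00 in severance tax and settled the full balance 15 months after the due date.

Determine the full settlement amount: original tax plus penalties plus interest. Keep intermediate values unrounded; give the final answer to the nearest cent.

A$114,199.74

Penalty, months 1–6: 6 × 0.75% × A$79,847.00 = A$3,593.12…
Penalty, months 7–15: 9 × 1.5% × A$79,847.00 = A$10,779.35…
Interest: A$79,847.00 × ((1 + 0.015)^15 − 1) = A$79,847.00 × 0.2502321… = A$19,980.2798…
Total = A$79,847.00 + A$14,372.4600 + A$19,980.2798… = A$114,199.74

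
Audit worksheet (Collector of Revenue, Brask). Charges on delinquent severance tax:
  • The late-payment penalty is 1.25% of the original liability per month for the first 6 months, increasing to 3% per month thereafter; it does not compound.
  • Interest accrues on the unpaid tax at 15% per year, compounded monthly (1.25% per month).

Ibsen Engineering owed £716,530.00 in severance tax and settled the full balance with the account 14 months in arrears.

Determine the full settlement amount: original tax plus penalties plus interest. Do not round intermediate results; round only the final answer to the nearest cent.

£1,078,345.23

Penalty, months 1–6: 6 × 1.25% × £716,530.00 = £53,739.75
Penalty, months 7–14: 8 × 3% × £716,530.00 = £171,967.20
Interest: £716,530.00 × ((1 + 0.0125)^14 − 1) = £716,530.00 × 0.1899547… = £136,108.2760…
Total = £716,530.00 + £225,706.9500 + £136,108.2760… = £1,078,345.23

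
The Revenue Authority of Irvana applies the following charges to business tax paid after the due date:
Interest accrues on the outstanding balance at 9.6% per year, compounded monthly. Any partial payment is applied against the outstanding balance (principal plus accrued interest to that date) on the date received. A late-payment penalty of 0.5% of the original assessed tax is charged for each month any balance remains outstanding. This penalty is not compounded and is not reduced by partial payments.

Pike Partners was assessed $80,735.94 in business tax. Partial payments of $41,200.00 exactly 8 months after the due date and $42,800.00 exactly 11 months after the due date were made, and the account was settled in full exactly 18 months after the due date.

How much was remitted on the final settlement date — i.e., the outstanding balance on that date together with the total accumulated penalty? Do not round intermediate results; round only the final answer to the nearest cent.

$10,581.16

Monthly rate = 9.6% ÷ 12 = 0.8%
Balance at month 8: $80,735.9400 × (1 + 0.008)^8 = $86,050.0571…
After $41,200.00 payment: $86,050.0571… − $41,200.00 = $44,850.0571…
Balance at month 11: $44,850.0571… × (1 + 0.008)^3 = $45,935.0927…
After $42,800.00 payment: $45,935.0927… − $42,800.00 = $3,135.0927…
Balance at month 18: $3,135.0927… × (1 + 0.008)^7 = $3,314.9281…
Penalty: 18 × 0.5% × $80,735.94 = $7,266.23…
Final settlement = outstanding balance + penalty = $3,314.9281… + $7,266.23… = $10,581.16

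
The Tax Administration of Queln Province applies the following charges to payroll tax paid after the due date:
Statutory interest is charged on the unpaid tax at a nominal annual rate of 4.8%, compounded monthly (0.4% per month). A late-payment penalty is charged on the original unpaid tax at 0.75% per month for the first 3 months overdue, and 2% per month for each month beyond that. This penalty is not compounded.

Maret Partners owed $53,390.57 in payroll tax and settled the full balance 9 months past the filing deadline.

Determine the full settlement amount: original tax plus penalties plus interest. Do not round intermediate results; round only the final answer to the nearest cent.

$62,951.83

Penalty, months 1–3: 3 × 0.75% × $53,390.57 = $1,201.29…
Penalty, months 4–9: 6 × 2% × $53,390.57 = $6,406.87…
Interest: $53,390.57 × ((1 + 0.004)^9 − 1) = $53,390.57 × 0.0365814… = $1,953.1022…
Total = $53,390.57 + $7,608.1562… + $1,953.1022… = $62,951.83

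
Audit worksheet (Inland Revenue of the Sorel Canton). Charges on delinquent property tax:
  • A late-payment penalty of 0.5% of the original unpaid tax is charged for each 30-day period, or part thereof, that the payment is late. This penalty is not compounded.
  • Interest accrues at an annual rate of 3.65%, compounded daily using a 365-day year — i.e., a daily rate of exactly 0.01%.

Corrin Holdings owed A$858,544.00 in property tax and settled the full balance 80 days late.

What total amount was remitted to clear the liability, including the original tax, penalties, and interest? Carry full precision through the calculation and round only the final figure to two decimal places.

A$878,317.71

Penalty periods: ⌈80/30⌉ = 3; penalty = 3 × 0.5% × A$858,544.00 = A$12,878.16
Interest: A$858,544.00 × ((1 + 0.0001)^80 − 1) = A$858,544.00 × 0.00803168… = A$6,895.5527…
Total = A$858,544.00 + A$12,878.1600 + A$6,895.5527… = A$878,317.71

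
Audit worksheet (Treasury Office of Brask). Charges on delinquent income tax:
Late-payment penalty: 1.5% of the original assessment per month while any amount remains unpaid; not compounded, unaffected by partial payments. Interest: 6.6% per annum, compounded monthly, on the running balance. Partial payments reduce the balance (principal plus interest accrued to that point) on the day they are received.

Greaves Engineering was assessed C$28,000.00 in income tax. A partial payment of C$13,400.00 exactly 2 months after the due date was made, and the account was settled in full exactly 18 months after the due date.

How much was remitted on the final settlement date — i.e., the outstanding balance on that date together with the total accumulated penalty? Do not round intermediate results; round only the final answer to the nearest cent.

C$23,836.36

Monthly rate = 6.6% ÷ 12 = 0.55%
Balance at month 2: C$28,000.0000 × (1 + 0.0055)^2 = C$28,308.8470
After C$13,400.00 payment: C$28,308.8470 − C$13,400.00 = C$14,908.8470
Balance at month 18: C$14,908.8470 × (1 + 0.0055)^16 = C$16,276.3589…
Penalty: 18 × 1.5% × C$28,000.00 = C$7,560.00
Final settlement = outstanding balance + penalty = C$16,276.3589… + C$7,560.00 = C$23,836.36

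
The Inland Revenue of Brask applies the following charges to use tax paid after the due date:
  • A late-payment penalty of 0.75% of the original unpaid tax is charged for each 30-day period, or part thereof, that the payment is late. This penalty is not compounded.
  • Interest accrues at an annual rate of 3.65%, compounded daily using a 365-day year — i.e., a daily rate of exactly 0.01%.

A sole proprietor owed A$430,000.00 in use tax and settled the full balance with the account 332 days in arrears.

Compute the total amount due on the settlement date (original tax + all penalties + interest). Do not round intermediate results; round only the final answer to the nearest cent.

A$483,214.89

Penalty periods: ⌈332/30⌉ = 12; penalty = 12 × 0.75% × A$430,000.00 = A$38,700.00
Interest: A$430,000.00 × ((1 + 0.0001)^332 − 1) = A$430,000.00 × 0.03375555… = A$14,514.8883…
Total = A$430,000.00 + A$38,700.0000 + A$14,514.8883… = A$483,214.89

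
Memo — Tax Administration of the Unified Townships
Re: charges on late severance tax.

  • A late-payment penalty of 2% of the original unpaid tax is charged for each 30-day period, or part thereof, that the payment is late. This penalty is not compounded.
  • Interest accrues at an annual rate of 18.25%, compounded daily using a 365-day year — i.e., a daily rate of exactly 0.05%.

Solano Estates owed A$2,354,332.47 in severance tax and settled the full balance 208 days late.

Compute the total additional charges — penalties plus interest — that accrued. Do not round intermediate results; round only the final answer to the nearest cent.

Penalty periods: ⌈208/30⌉ = 7; penalty = 7 × 2% × A$2,354,332.47 = A$329,606.55…
Interest: A$2,354,332.47 × ((1 + 0.0005)^208 − 1) = A$2,354,332.47 × 0.10957162… = A$257,968.0117…
Penalties + interest = A$329,606.5458 + A$257,968.0117… = A$587,574.56

A$587,574.56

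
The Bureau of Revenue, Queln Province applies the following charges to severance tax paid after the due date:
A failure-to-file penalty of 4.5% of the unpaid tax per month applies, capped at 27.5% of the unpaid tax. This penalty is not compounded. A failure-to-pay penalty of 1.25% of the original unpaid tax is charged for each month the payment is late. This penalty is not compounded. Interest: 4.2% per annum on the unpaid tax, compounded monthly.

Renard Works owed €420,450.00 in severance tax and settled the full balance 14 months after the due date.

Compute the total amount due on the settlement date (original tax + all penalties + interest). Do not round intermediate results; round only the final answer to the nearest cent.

Failure-to-file: 14 × 4.5% × €420,450.00 = €264,883.50, capped at 27.5% × €420,450.00 = €115,623.75
Failure-to-pay penalty: 14 × 1.25% × €420,450.00 = €73,578.75
Interest (4.2%/yr ÷ 12 = 0.35%/month): €420,450.00 × ((1 + 0.0035)^14 − 1) = €21,077.3720…
Total = €420,450.00 + €189,202.5000 + €21,077.3720… = €630,729.87

€630,729.87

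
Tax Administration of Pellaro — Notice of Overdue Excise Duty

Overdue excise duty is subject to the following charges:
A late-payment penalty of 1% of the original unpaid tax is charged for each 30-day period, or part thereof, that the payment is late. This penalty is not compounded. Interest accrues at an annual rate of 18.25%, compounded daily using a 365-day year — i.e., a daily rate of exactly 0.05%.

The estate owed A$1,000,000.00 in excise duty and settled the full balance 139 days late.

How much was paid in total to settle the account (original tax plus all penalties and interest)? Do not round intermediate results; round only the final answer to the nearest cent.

A$1,121,953.44

Penalty periods: ⌈139/30⌉ = 5; penalty = 5 × 1% × A$1,000,000.00 = A$50,000.00
Interest: A$1,000,000.00 × ((1 + 0.0005)^139 − 1) = A$1,000,000.00 × 0.07195344… = A$71,953.4421…
Total = A$1,000,000.00 + A$50,000.0000 + A$71,953.4421… = A$1,121,953.44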